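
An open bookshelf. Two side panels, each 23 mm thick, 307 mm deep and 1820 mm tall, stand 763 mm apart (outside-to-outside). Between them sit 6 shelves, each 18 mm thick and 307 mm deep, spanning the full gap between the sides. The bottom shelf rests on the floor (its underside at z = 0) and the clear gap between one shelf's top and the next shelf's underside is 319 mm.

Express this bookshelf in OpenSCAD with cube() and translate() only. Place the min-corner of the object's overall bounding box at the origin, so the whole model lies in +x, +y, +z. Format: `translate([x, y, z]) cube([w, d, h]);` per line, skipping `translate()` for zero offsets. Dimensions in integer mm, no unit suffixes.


cube([23, 307, 1820]);
translate([740, 0, 0]) cube([23, 307, 1820]);
translate([23, 0, 0]) cube([717, 307, 18]);
translate([23, 0, 337]) cube([717, 307, 18]);
translate([23, 0, 674]) cube([717, 307, 18]);
translate([23, 0, 1011]) cube([717, 307, 18]);
translate([23, 0, 1348]) cube([717, 307, 18]);
translate([23, 0, 1685]) cube([717, 307, 18]);


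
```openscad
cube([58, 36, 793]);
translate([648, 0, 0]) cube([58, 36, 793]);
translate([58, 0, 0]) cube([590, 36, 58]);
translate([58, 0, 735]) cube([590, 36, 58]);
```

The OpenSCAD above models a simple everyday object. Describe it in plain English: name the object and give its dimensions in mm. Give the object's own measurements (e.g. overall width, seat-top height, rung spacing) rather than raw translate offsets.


A rectangular picture frame lying in the x–z plane (depth along y). The opening is 590 mm wide (x) by 677 mm tall (z), surrounded by a border 58 mm wide on all four sides. The frame is 36 mm deep and is made of two full-height vertical stiles with two horizontal rails fitted between them.


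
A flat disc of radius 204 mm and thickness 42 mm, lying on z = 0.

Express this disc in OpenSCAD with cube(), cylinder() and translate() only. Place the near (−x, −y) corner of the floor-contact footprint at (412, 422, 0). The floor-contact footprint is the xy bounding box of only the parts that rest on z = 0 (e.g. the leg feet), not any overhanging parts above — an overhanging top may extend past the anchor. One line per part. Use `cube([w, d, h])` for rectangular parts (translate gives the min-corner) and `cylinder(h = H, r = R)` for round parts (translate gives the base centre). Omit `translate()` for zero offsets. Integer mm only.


translate([616, 626, 0]) cylinder(h = 42, r = 204);


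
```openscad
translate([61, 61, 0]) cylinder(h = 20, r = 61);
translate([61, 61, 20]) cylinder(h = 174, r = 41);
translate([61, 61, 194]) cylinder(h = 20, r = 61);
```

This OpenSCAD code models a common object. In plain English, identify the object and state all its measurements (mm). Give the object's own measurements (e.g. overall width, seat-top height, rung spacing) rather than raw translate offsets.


A spool: two coaxial disc flanges of radius 61 mm and thickness 20 mm, joined by a core cylinder of radius 41 mm and height 174 mm. The lower flange rests on z = 0 and the three cylinders share a vertical axis.


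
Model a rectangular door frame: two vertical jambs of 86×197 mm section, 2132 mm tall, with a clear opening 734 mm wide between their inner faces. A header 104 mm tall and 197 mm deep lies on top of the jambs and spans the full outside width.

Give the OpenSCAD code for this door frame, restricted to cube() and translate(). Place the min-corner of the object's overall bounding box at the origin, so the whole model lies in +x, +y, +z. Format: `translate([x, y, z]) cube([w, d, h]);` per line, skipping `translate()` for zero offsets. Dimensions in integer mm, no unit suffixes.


cube([86, 197, 2132]);
translate([820, 0, 0]) cube([86, 197, 2132]);
translate([0, 0, 2132]) cube([906, 197, 104]);


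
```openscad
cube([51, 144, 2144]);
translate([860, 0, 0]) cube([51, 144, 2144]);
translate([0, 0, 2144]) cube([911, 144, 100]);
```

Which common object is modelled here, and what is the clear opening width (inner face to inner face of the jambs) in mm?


A door frame. The clear opening width is 809 mm.

Two 2144 mm tall posts with a header on top — a door frame. The left jamb is 51 mm wide at x = 0; the right jamb starts at x = 860. The clear opening is 860 − 51 = 809 mm.


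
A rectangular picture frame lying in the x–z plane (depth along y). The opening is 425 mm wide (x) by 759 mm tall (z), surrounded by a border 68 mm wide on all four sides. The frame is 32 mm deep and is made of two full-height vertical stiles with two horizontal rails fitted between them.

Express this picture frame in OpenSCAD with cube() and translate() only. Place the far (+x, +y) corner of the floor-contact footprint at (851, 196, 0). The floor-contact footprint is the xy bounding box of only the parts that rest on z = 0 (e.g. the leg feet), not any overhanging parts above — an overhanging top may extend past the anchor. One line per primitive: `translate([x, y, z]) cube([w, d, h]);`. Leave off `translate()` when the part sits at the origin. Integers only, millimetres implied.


translate([290, 164, 0]) cube([68, 32, 895]);
translate([783, 164, 0]) cube([68, 32, 895]);
translate([358, 164, 0]) cube([425, 32, 68]);
translate([358, 164, 827]) cube([425, 32, 68]);


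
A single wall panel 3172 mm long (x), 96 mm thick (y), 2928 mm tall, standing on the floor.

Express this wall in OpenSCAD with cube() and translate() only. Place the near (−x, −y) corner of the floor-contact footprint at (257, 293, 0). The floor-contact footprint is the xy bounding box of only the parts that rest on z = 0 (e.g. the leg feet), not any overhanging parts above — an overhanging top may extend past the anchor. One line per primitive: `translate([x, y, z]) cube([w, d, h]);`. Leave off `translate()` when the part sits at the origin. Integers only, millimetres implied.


translate([257, 293, 0]) cube([3172, 96, 2928]);


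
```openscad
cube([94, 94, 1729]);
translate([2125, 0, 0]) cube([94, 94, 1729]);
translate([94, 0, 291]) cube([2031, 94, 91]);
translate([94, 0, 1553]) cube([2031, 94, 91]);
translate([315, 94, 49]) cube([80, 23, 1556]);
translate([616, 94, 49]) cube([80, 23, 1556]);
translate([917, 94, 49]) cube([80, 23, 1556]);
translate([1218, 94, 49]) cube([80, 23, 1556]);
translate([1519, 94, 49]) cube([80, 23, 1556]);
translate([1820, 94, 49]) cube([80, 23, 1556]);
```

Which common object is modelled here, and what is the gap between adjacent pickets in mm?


A fence section. The picket gap is 221 mm.

Two posts, two rails, 6 pickets — a fence section. Span 2031 mm holds 6 pickets of 80 mm with 7 equal gaps: ⌊(2031 − 6·80) / 7⌋ = 221 mm.


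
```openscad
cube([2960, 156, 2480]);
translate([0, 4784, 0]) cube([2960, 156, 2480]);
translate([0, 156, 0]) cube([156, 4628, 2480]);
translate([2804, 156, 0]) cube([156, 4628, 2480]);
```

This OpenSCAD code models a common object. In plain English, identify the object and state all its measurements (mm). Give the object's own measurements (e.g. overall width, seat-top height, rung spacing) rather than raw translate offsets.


The wall frame of a small rectangular building: four walls, each 2480 mm tall and 156 mm thick, enclosing a footprint 2960 mm (x) by 4940 mm (y) outside-to-outside, with no floor or roof. The front and back walls (the −y and +y sides) span the full width; the two side walls fit between them.


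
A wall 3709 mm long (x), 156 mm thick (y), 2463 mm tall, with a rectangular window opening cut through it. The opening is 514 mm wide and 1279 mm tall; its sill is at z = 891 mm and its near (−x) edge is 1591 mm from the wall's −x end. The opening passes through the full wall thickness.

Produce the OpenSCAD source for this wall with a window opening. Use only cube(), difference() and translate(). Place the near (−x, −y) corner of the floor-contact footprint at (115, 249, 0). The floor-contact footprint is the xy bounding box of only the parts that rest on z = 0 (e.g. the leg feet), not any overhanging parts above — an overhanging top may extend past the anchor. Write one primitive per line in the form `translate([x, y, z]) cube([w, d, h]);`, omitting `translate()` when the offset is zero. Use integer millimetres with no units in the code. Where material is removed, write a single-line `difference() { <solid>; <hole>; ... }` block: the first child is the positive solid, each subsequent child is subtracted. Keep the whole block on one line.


difference() { translate([115, 249, 0]) cube([3709, 156, 2463]); translate([1706, 249, 891]) cube([514, 156, 1279]); }


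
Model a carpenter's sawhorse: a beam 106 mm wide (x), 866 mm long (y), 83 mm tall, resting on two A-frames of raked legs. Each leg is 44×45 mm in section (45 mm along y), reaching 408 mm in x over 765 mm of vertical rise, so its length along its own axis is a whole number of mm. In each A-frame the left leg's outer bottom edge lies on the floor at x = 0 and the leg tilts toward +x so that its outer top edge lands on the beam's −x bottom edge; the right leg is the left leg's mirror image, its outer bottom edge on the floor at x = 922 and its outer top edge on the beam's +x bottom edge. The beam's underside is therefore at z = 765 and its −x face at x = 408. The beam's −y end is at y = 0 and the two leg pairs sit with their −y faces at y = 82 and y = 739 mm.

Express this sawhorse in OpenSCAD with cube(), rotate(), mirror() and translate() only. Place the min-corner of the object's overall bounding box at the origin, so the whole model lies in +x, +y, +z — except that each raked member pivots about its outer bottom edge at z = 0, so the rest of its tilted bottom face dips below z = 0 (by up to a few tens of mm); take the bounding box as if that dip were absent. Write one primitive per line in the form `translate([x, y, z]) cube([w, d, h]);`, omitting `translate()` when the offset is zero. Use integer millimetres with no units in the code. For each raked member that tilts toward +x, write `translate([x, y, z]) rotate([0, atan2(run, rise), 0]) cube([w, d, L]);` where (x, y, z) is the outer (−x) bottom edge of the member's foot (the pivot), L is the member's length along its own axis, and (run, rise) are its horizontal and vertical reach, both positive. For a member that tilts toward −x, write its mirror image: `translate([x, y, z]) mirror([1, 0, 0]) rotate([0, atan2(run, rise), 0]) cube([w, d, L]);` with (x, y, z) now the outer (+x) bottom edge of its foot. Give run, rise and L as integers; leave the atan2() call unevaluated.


translate([408, 0, 765]) cube([106, 866, 83]);
translate([0, 82, 0]) rotate([0, atan2(408, 765), 0]) cube([44, 45, 867]);
translate([922, 82, 0]) mirror([1, 0, 0]) rotate([0, atan2(408, 765), 0]) cube([44, 45, 867]);
translate([0, 739, 0]) rotate([0, atan2(408, 765), 0]) cube([44, 45, 867]);
translate([922, 739, 0]) mirror([1, 0, 0]) rotate([0, atan2(408, 765), 0]) cube([44, 45, 867]);


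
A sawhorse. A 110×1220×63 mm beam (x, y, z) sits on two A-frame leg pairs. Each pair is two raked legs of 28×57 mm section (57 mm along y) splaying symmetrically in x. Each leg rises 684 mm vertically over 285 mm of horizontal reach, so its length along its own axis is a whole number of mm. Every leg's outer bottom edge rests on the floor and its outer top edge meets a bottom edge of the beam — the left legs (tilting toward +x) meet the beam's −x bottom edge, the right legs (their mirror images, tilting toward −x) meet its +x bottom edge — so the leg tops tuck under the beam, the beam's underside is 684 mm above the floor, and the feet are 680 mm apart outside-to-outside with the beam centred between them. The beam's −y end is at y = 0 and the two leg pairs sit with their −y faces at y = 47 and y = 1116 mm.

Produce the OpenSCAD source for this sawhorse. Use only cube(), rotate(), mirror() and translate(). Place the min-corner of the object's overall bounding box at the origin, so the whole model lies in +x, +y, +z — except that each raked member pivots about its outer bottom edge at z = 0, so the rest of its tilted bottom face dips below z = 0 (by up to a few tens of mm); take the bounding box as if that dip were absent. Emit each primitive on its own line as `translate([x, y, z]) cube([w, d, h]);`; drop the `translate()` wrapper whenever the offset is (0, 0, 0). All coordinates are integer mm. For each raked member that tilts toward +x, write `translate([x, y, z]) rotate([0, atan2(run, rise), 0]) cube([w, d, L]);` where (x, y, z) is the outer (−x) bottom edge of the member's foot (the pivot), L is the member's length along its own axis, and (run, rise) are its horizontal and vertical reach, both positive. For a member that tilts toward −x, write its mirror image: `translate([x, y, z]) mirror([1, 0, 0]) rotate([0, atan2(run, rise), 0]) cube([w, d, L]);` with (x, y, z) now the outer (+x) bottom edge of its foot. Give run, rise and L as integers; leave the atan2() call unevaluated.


// leg length = √(285² + 684²) = 741
// right-leg outer foot x = 2·285 + 110 = 680
// beam min-corner = (285, 0, 684)
translate([285, 0, 684]) cube([110, 1220, 63]);
translate([0, 47, 0]) rotate([0, atan2(285, 684), 0]) cube([28, 57, 741]);
translate([680, 47, 0]) mirror([1, 0, 0]) rotate([0, atan2(285, 684), 0]) cube([28, 57, 741]);
translate([0, 1116, 0]) rotate([0, atan2(285, 684), 0]) cube([28, 57, 741]);
translate([680, 1116, 0]) mirror([1, 0, 0]) rotate([0, atan2(285, 684), 0]) cube([28, 57, 741]);


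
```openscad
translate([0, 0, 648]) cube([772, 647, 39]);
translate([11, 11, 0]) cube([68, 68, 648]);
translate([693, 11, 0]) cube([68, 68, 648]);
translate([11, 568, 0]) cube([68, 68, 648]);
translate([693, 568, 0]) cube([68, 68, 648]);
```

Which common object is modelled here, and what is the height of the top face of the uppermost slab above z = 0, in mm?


A table. The table height is 687 mm.

A 772×647×39 slab sits at z = 648 on four 68 mm square posts — a table. The top surface is at 648 + 39 = 687 mm.


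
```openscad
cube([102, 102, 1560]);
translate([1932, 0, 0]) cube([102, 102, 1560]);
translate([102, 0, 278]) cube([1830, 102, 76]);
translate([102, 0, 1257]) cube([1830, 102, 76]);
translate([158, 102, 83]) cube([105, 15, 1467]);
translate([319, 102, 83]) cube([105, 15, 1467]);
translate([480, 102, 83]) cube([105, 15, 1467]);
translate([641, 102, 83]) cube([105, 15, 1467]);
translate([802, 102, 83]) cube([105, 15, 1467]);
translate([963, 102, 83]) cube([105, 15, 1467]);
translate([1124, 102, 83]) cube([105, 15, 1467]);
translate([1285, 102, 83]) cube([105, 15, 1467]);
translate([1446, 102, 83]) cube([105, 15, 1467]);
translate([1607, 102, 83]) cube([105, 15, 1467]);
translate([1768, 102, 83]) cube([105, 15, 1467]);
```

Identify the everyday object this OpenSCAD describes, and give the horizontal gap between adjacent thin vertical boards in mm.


A fence section. The picket gap is 56 mm.

Two posts, two rails, 11 pickets — a fence section. Span 1830 mm holds 11 pickets of 105 mm with 12 equal gaps: ⌊(1830 − 11·105) / 12⌋ = 56 mm.


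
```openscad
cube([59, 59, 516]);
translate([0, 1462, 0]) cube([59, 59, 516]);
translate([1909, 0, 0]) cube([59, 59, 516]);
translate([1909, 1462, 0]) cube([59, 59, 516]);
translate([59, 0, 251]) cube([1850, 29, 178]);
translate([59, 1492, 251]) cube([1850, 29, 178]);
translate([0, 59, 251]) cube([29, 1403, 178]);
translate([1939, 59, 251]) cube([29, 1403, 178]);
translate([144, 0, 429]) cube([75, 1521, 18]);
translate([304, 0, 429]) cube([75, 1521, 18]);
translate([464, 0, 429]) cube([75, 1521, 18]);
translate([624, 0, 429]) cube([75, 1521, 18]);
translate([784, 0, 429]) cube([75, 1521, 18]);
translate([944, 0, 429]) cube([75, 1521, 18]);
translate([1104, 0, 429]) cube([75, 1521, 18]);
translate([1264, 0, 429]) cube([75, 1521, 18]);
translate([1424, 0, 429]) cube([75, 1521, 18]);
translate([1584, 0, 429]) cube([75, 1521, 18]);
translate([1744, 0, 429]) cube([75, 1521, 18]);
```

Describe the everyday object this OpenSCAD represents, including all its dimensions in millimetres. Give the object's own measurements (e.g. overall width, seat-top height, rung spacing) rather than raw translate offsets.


A bed frame 1968 mm long (x) by 1521 mm wide (y). Four 59×59 mm corner posts, 516 mm tall, at the corners of the footprint. Four rails of 29 mm thickness and 178 mm height run between adjacent posts with their undersides at z = 251 mm, their outer faces flush with the outside of the frame (the two x-running rails run between the posts' inner faces; the two y-running rails run between the posts' inner faces). 11 slats, each 75 mm wide (x) and 18 mm thick, lie across the top of the two x-running rails, running the full 1521 mm width of the frame in y; along x they sit between the end posts with a 85 mm gap after the −x posts and between neighbouring slats, leaving 90 mm before the +x posts.


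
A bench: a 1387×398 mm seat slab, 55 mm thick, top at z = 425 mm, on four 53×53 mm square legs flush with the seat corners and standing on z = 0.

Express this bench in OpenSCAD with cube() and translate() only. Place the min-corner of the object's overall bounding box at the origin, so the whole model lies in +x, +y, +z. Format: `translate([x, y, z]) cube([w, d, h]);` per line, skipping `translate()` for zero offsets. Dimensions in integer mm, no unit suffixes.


translate([0, 0, 370]) cube([1387, 398, 55]);
cube([53, 53, 370]);
translate([0, 345, 0]) cube([53, 53, 370]);
translate([1334, 0, 0]) cube([53, 53, 370]);
translate([1334, 345, 0]) cube([53, 53, 370]);


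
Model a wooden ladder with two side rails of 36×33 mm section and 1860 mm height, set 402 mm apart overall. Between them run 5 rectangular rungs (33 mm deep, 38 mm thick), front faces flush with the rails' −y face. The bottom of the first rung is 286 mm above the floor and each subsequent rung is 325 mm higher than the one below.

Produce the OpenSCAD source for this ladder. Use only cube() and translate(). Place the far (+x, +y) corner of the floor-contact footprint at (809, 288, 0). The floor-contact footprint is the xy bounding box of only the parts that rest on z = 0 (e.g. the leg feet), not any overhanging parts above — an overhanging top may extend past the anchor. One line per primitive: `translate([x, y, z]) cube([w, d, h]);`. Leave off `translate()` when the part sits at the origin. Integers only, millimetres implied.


// rung span = 402 - 2*36 = 330
// rung[k] z = 286 + k*325
translate([407, 255, 0]) cube([36, 33, 1860]);
translate([773, 255, 0]) cube([36, 33, 1860]);
translate([443, 255, 286]) cube([330, 33, 38]);
translate([443, 255, 611]) cube([330, 33, 38]);
translate([443, 255, 936]) cube([330, 33, 38]);
translate([443, 255, 1261]) cube([330, 33, 38]);
translate([443, 255, 1586]) cube([330, 33, 38]);


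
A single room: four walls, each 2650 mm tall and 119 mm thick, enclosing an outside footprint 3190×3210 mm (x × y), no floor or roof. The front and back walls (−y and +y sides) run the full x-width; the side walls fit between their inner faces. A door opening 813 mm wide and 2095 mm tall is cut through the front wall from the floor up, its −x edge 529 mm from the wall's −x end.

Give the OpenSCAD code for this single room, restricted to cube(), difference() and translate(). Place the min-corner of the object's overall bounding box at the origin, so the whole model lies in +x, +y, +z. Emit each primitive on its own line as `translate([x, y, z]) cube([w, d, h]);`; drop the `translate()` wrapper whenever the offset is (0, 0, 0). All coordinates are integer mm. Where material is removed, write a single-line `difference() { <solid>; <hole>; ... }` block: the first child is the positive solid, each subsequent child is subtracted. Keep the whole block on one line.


difference() { cube([3190, 119, 2650]); translate([529, 0, 0]) cube([813, 119, 2095]); }
translate([0, 3091, 0]) cube([3190, 119, 2650]);
translate([0, 119, 0]) cube([119, 2972, 2650]);
translate([3071, 119, 0]) cube([119, 2972, 2650]);


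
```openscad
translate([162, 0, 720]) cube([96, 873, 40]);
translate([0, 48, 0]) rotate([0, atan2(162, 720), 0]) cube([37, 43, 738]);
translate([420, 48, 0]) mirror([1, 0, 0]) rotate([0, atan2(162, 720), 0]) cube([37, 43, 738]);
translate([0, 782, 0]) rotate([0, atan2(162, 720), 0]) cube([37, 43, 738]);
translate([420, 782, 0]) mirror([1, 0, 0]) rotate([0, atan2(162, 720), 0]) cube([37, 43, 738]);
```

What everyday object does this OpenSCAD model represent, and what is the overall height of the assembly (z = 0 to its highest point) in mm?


A sawhorse. The overall height is 760 mm.

A beam across two mirrored pairs of raked legs — a sawhorse. The beam's underside is at z = 720 (matching the legs' vertical rise in atan2(162, 720)) and the beam is 40 mm tall, so its top is at 720 + 40 = 760 mm. The raked legs top out at the beam's underside, so that is the highest point.


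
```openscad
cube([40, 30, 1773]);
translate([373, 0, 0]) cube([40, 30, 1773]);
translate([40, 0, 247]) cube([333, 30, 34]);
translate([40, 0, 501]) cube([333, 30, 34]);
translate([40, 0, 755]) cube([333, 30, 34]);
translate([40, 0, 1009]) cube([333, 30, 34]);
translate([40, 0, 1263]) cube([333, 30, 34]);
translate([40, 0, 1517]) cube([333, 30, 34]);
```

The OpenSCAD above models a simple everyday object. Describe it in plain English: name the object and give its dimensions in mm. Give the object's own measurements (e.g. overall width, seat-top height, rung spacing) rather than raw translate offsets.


A straight ladder. Two 40×30 mm vertical rails, 1773 mm tall, stand 413 mm apart (outside-to-outside) with their front faces coplanar on the −y side. 6 rungs, each 30 mm deep and 34 mm tall, span between the inner faces of the rails, front faces flush with the rails. The lowest rung's underside is at z = 247 mm and rungs are spaced 254 mm apart (underside to underside).


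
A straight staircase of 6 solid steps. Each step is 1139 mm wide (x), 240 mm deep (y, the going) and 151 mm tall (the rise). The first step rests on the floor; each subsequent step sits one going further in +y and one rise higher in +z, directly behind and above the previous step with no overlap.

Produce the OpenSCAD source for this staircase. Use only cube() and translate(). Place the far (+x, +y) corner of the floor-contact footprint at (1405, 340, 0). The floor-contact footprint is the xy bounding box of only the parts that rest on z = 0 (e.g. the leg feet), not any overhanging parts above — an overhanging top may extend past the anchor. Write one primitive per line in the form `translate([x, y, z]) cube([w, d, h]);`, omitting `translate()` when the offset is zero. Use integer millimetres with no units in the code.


translate([266, 100, 0]) cube([1139, 240, 151]);
translate([266, 340, 151]) cube([1139, 240, 151]);
translate([266, 580, 302]) cube([1139, 240, 151]);
translate([266, 820, 453]) cube([1139, 240, 151]);
translate([266, 1060, 604]) cube([1139, 240, 151]);
translate([266, 1300, 755]) cube([1139, 240, 151]);


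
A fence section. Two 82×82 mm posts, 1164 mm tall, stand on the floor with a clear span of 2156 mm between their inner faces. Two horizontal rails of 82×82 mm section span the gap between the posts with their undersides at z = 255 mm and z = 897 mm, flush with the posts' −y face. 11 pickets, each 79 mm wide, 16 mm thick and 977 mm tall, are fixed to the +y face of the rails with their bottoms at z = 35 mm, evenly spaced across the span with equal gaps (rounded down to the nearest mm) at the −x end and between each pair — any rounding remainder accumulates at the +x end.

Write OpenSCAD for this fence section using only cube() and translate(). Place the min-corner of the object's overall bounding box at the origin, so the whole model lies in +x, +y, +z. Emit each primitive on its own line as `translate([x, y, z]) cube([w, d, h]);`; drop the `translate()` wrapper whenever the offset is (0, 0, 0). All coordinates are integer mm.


cube([82, 82, 1164]);
translate([2238, 0, 0]) cube([82, 82, 1164]);
translate([82, 0, 255]) cube([2156, 82, 82]);
translate([82, 0, 897]) cube([2156, 82, 82]);
translate([189, 82, 35]) cube([79, 16, 977]);
translate([375, 82, 35]) cube([79, 16, 977]);
translate([561, 82, 35]) cube([79, 16, 977]);
translate([747, 82, 35]) cube([79, 16, 977]);
translate([933, 82, 35]) cube([79, 16, 977]);
translate([1119, 82, 35]) cube([79, 16, 977]);
translate([1305, 82, 35]) cube([79, 16, 977]);
translate([1491, 82, 35]) cube([79, 16, 977]);
translate([1677, 82, 35]) cube([79, 16, 977]);
translate([1863, 82, 35]) cube([79, 16, 977]);
translate([2049, 82, 35]) cube([79, 16, 977]);


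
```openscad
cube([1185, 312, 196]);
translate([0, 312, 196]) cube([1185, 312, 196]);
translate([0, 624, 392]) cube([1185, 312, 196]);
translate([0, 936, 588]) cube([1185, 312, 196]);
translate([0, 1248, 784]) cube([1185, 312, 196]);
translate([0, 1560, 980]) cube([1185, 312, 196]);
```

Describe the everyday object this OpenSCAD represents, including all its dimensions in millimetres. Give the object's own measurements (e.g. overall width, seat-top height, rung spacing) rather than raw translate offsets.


A straight staircase of 6 solid steps. Each step is 1185 mm wide (x), 312 mm deep (y, the going) and 196 mm tall (the rise). The first step rests on the floor; each subsequent step sits one going further in +y and one rise higher in +z, directly behind and above the previous step with no overlap.


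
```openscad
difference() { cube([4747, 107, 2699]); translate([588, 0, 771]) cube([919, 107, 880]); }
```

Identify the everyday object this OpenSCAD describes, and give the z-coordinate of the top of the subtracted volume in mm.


A wall with a window opening. The window head height is 1651 mm.

A wall with a rectangular opening subtracted — a window. Sill at z = 771, opening 880 mm tall, so the head is at 771 + 880 = 1651 mm.


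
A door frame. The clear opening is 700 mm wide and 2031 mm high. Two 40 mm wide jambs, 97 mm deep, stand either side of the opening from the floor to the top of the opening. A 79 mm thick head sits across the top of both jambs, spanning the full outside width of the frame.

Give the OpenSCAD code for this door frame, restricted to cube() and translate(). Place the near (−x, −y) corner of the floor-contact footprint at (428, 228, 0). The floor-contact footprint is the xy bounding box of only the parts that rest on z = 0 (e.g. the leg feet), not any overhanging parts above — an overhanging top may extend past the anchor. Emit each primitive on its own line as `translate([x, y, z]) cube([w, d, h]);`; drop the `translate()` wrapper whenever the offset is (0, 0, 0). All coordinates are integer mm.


translate([428, 228, 0]) cube([40, 97, 2031]);
translate([1168, 228, 0]) cube([40, 97, 2031]);
translate([428, 228, 2031]) cube([780, 97, 79]);


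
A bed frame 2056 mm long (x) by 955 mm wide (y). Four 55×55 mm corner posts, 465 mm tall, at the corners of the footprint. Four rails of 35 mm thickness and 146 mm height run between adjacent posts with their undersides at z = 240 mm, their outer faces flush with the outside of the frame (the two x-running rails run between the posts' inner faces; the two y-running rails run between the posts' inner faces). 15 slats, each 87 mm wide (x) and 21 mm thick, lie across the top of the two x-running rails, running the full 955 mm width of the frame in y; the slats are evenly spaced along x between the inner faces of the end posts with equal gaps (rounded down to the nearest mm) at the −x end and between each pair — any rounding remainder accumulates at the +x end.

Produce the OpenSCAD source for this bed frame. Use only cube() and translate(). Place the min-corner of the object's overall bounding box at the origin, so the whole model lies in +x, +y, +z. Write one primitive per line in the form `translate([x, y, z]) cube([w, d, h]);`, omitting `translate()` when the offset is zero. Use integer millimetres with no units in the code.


// slat z = rail_z + rail_h = 240 + 146 = 386
// slat gap = ⌊(1946 − 15·87) / 16⌋ = 40
cube([55, 55, 465]);
translate([0, 900, 0]) cube([55, 55, 465]);
translate([2001, 0, 0]) cube([55, 55, 465]);
translate([2001, 900, 0]) cube([55, 55, 465]);
translate([55, 0, 240]) cube([1946, 35, 146]);
translate([55, 920, 240]) cube([1946, 35, 146]);
translate([0, 55, 240]) cube([35, 845, 146]);
translate([2021, 55, 240]) cube([35, 845, 146]);
translate([95, 0, 386]) cube([87, 955, 21]);
translate([222, 0, 386]) cube([87, 955, 21]);
translate([349, 0, 386]) cube([87, 955, 21]);
translate([476, 0, 386]) cube([87, 955, 21]);
translate([603, 0, 386]) cube([87, 955, 21]);
translate([730, 0, 386]) cube([87, 955, 21]);
translate([857, 0, 386]) cube([87, 955, 21]);
translate([984, 0, 386]) cube([87, 955, 21]);
translate([1111, 0, 386]) cube([87, 955, 21]);
translate([1238, 0, 386]) cube([87, 955, 21]);
translate([1365, 0, 386]) cube([87, 955, 21]);
translate([1492, 0, 386]) cube([87, 955, 21]);
translate([1619, 0, 386]) cube([87, 955, 21]);
translate([1746, 0, 386]) cube([87, 955, 21]);
translate([1873, 0, 386]) cube([87, 955, 21]);


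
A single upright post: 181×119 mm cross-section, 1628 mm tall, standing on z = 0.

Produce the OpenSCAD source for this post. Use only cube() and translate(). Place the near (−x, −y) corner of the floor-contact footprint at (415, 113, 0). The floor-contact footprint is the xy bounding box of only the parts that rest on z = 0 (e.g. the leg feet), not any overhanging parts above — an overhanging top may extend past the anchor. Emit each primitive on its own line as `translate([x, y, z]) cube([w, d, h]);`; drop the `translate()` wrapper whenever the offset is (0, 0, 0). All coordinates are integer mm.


translate([415, 113, 0]) cube([181, 119, 1628]);


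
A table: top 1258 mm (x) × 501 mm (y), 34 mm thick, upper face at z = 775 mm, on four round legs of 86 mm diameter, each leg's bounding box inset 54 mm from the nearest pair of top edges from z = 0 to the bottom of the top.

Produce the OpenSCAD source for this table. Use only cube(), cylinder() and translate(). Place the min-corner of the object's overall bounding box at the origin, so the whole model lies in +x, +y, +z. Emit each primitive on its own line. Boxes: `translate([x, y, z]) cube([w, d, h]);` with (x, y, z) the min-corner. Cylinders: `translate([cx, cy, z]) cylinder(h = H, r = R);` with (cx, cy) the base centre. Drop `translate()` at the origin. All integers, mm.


translate([0, 0, 741]) cube([1258, 501, 34]);
translate([97, 97, 0]) cylinder(h = 741, r = 43);
translate([1161, 97, 0]) cylinder(h = 741, r = 43);
translate([97, 404, 0]) cylinder(h = 741, r = 43);
translate([1161, 404, 0]) cylinder(h = 741, r = 43);


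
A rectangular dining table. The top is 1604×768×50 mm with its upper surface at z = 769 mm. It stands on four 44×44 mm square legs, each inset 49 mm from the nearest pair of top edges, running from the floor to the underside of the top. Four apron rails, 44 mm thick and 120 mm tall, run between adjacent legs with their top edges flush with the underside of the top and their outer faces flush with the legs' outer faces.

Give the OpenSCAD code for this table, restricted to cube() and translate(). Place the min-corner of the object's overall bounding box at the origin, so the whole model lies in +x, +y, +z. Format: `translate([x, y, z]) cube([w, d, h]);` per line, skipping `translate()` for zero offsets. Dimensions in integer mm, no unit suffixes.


translate([0, 0, 719]) cube([1604, 768, 50]);
translate([49, 49, 0]) cube([44, 44, 719]);
translate([1511, 49, 0]) cube([44, 44, 719]);
translate([49, 675, 0]) cube([44, 44, 719]);
translate([1511, 675, 0]) cube([44, 44, 719]);
translate([93, 49, 599]) cube([1418, 44, 120]);
translate([93, 675, 599]) cube([1418, 44, 120]);
translate([49, 93, 599]) cube([44, 582, 120]);
translate([1511, 93, 599]) cube([44, 582, 120]);


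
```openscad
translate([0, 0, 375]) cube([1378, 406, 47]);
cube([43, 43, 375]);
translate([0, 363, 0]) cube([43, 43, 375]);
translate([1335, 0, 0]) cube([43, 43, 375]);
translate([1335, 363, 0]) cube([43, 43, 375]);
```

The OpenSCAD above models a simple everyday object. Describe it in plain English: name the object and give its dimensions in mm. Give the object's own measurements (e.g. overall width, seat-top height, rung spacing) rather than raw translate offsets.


A bench: a 1378×406 mm seat slab, 47 mm thick, top at z = 422 mm, on four 43×43 mm square legs flush with the seat corners and standing on z = 0.


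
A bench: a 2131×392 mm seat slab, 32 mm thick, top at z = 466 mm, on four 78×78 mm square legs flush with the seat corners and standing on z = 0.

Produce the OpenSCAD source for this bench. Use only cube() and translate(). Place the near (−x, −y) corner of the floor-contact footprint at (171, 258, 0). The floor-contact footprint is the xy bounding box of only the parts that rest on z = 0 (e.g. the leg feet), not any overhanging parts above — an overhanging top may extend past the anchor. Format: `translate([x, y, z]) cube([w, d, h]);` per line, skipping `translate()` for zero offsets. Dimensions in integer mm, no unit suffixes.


translate([171, 258, 434]) cube([2131, 392, 32]);
translate([171, 258, 0]) cube([78, 78, 434]);
translate([171, 572, 0]) cube([78, 78, 434]);
translate([2224, 258, 0]) cube([78, 78, 434]);
translate([2224, 572, 0]) cube([78, 78, 434]);


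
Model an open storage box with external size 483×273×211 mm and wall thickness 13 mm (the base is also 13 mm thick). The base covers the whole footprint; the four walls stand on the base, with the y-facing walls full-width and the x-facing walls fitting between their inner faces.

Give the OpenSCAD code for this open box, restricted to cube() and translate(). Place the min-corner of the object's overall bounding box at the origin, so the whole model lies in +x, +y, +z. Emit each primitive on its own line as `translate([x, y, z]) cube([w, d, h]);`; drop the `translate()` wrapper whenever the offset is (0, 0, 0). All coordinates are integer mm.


cube([483, 273, 13]);
translate([0, 0, 13]) cube([483, 13, 198]);
translate([0, 260, 13]) cube([483, 13, 198]);
translate([0, 13, 13]) cube([13, 247, 198]);
translate([470, 13, 13]) cube([13, 247, 198]);


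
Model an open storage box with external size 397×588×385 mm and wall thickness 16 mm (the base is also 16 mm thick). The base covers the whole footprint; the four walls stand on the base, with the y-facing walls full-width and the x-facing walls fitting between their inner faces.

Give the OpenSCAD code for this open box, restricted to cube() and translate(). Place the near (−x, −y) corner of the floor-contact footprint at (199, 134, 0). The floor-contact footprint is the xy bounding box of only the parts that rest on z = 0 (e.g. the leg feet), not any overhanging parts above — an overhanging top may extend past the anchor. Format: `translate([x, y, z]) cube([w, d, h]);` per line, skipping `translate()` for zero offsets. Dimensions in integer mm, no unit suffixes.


translate([199, 134, 0]) cube([397, 588, 16]);
translate([199, 134, 16]) cube([397, 16, 369]);
translate([199, 706, 16]) cube([397, 16, 369]);
translate([199, 150, 16]) cube([16, 556, 369]);
translate([580, 150, 16]) cube([16, 556, 369]);


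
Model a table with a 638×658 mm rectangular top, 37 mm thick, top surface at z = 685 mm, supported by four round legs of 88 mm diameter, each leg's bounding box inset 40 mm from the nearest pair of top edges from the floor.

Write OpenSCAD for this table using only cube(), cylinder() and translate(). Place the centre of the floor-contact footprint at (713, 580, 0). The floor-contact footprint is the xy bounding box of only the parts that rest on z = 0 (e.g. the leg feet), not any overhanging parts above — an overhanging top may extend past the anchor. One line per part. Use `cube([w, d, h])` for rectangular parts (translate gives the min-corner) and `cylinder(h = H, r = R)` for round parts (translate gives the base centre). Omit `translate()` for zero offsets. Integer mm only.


// leg_h = 685 - 37 = 648
translate([394, 251, 648]) cube([638, 658, 37]);
translate([478, 335, 0]) cylinder(h = 648, r = 44);
translate([948, 335, 0]) cylinder(h = 648, r = 44);
translate([478, 825, 0]) cylinder(h = 648, r = 44);
translate([948, 825, 0]) cylinder(h = 648, r = 44);


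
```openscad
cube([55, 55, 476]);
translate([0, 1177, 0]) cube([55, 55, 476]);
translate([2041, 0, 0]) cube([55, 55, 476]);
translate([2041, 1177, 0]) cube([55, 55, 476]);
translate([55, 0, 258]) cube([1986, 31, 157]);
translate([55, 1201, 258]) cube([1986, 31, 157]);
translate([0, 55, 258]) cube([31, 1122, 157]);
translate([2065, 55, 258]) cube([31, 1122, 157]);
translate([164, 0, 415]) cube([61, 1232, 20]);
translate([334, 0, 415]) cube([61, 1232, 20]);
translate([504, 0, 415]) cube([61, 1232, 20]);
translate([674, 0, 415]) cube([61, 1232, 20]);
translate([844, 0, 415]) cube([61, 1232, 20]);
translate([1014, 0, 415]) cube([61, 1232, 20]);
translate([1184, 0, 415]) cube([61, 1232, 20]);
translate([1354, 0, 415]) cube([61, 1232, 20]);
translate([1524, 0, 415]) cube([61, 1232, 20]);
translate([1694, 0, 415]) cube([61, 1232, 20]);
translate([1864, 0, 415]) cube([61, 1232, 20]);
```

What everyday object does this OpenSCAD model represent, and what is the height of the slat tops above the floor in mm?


A bed frame. The slat-top height is 435 mm.

Four posts, four rails, and a row of slats — a bed frame. Slats sit on the rails at z = 258 + 157 = 415; with slat thickness 20, the top is 435 mm.


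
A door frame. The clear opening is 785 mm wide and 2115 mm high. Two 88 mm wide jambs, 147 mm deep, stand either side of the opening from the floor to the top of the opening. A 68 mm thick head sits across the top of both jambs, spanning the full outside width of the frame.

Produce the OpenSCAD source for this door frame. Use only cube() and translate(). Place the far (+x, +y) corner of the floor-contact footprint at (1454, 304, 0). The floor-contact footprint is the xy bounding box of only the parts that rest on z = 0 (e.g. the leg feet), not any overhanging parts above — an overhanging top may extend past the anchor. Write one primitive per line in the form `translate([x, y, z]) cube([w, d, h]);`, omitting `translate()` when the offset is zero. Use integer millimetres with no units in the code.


translate([493, 157, 0]) cube([88, 147, 2115]);
translate([1366, 157, 0]) cube([88, 147, 2115]);
translate([493, 157, 2115]) cube([961, 147, 68]);


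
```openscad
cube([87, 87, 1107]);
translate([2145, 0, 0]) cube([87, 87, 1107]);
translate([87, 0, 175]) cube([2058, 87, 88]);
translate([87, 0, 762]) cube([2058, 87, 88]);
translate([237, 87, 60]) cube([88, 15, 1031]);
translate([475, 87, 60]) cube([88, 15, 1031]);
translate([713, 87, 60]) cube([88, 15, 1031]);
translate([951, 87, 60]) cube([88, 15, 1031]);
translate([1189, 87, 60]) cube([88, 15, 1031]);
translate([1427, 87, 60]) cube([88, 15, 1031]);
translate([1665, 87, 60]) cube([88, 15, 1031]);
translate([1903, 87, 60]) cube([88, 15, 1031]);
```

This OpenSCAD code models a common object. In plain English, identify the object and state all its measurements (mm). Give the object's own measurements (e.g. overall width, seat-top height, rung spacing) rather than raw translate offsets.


A fence section. Two 87×87 mm posts, 1107 mm tall, stand on the floor with a clear span of 2058 mm between their inner faces. Two horizontal rails of 87×88 mm section span the gap between the posts with their undersides at z = 175 mm and z = 762 mm, flush with the posts' −y face. 8 pickets, each 88 mm wide, 15 mm thick and 1031 mm tall, are fixed to the +y face of the rails with their bottoms at z = 60 mm, spaced across the span with a 150 mm gap after the −x post and between neighbouring pickets, with 154 mm left before the +x post.


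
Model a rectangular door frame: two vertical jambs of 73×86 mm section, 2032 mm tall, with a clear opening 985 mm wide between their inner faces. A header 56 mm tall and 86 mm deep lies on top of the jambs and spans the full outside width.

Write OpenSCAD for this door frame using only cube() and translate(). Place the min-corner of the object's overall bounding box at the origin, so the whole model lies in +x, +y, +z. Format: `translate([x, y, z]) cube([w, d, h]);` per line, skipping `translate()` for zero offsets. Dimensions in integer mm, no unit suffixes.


cube([73, 86, 2032]);
translate([1058, 0, 0]) cube([73, 86, 2032]);
translate([0, 0, 2032]) cube([1131, 86, 56]);
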